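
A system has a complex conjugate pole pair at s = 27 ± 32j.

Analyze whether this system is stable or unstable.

Real part of poles is 27 (> 0, right half-plane). Unstable.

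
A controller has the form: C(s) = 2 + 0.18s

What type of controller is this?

This is a Proportional-Derivative (PD) controller.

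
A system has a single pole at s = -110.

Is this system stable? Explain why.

Pole at s = -110 is in the left half-plane. Stable.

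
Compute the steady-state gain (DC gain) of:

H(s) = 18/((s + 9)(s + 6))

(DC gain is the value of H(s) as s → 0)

DC gain = H(0) = 18/(9 × 6) = 18/54 = 0.3333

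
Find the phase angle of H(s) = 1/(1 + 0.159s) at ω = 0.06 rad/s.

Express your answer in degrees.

Phase = -arctan(ωτ) = -arctan(0.06 × 0.159) = -0.5°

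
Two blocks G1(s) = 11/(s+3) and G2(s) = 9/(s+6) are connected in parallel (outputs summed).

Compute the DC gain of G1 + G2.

Parallel: G_eq = G1 + G2. DC gain = G1(0) + G2(0) = 11/3 + 9/6 = 3.6667 + 1.5 = 5.1667.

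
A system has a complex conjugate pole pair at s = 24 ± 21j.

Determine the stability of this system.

Real part of poles is 24 (> 0, right half-plane). Unstable.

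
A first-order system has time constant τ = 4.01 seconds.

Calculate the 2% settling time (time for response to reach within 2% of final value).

For first-order system, 2% settling time ≈ 4τ = 4 × 4.01 = 16.04 s.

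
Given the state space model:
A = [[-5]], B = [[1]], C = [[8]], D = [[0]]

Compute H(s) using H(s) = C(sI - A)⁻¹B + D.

(sI - A)⁻¹ = 1/(s + 5). H(s) = 8 × 1/(s + 5) + 0 = 8/(s + 5).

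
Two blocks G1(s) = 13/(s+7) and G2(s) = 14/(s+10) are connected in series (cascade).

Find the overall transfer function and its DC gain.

Series: multiply transfer functions. G_eq = 13/(s+7) × 14/(s+10) = 182/((s+7)(s+10)). DC gain = 182/(7×10) = 2.6.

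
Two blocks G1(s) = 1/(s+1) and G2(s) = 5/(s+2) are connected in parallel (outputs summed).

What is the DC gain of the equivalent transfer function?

Parallel: G_eq = G1 + G2. DC gain = G1(0) + G2(0) = 1/1 + 5/2 = 1 + 2.5 = 3.5.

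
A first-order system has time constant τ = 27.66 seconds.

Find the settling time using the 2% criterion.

For first-order system, 2% settling time ≈ 4τ = 4 × 27.66 = 110.64 s.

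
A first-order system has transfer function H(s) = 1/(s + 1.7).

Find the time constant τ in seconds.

For H(s) = 1/(s + 1/τ), the pole is at -1/τ = -1.7, so τ = 1/1.7 = 0.5882 s.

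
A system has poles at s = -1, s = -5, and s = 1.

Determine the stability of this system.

Pole(s) at s = 1 are not in the left half-plane. System is unstable.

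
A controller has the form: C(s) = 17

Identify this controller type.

This is a Proportional (P) controller.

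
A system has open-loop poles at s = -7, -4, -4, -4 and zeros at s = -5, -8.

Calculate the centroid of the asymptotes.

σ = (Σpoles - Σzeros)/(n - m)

σ = (Σpoles - Σzeros)/(n - m) = (-19 - (-13))/(4 - 2) = -6/2 = -3.0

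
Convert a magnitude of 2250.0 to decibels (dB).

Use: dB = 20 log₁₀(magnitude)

dB = 20 log₁₀(2250.0) = 67.0 dB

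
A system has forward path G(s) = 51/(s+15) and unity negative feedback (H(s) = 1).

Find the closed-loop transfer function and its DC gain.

T(s) = G/(1+GH) = [51/(s+15)] / [1 + 51/(s+15)] = 51/(s+15+51) = 51/(s+66). DC gain = 51/66 = 0.7727.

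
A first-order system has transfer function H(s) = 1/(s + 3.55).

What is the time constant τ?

For H(s) = 1/(s + 1/τ), the pole is at -1/τ = -3.55, so τ = 1/3.55 = 0.2817 s.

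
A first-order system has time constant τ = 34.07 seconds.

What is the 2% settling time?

For first-order system, 2% settling time ≈ 4τ = 4 × 34.07 = 136.28 s.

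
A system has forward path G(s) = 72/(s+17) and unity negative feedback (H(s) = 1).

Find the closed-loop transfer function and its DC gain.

T(s) = G/(1+GH) = [72/(s+17)] / [1 + 72/(s+17)] = 72/(s+17+72) = 72/(s+89). DC gain = 72/89 = 0.8090.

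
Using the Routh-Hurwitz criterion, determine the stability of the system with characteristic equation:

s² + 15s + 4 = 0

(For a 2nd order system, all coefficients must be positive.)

Coefficients: 1, 15, 4. All positive, so system is stable.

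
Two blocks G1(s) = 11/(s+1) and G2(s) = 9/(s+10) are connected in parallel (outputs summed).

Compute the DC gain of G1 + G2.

Parallel: G_eq = G1 + G2. DC gain = G1(0) + G2(0) = 11/1 + 9/10 = 11 + 0.9 = 11.9.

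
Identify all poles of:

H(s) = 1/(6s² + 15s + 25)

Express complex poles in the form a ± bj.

Discriminant = 15² - 4×6×25 = 225 - 600 = -375 < 0, so the poles are a complex conjugate pair s = (-15 ± j√375)/(2×6). Real part = -15/(2×6) = -15/12 = -1.25; imaginary part = ±√375/(2×6) ≈ 1.6137. Poles: s = -1.25 ± 1.6137j.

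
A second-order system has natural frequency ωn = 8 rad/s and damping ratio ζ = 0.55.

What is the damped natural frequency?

ωd = ωn√(1 - ζ²) = 8√(1 - 0.55²) = 6.68 rad/s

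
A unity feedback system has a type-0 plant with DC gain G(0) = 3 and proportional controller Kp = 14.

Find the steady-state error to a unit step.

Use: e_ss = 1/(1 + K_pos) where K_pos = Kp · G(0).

K_pos = Kp · G(0) = 14 × 3 = 42. e_ss = 1/(1 + 42) = 0.0233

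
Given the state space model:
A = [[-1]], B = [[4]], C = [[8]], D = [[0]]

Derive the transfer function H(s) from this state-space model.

(sI - A)⁻¹ = 1/(s + 1). H(s) = 8 × 4/(s + 1) + 0 = 32/(s + 1).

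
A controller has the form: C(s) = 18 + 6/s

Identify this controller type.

This is a Proportional-Integral (PI) controller.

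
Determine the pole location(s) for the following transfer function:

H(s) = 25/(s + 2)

Pole is where denominator = 0: s + 2 = 0, so s = -2.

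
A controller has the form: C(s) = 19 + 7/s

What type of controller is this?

This is a Proportional-Integral (PI) controller.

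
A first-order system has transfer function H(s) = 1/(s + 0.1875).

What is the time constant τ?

For H(s) = 1/(s + 1/τ), the pole is at -1/τ = -0.1875, so τ = 1/0.1875 = 5.3333 s.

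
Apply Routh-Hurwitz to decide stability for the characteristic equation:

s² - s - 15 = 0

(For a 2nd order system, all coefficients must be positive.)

Coefficients: 1, -1, -15. b=-1, c=-15 not positive, so system is unstable.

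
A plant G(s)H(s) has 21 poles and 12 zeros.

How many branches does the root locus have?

Root locus has n branches where n = number of poles = 21.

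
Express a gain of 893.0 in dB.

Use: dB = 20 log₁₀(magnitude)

dB = 20 log₁₀(893.0) = 59.0 dB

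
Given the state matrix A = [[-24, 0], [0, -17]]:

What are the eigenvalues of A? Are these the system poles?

For diagonal matrix, eigenvalues are diagonal entries: λ₁ = -24, λ₂ = -17. Eigenvalues of A = system poles.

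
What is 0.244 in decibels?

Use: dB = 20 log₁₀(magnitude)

dB = 20 log₁₀(0.244) = -12.3 dB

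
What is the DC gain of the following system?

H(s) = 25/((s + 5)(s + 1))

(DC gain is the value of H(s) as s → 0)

DC gain = H(0) = 25/(5 × 1) = 25/5 = 5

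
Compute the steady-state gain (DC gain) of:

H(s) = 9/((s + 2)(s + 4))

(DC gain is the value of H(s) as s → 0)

DC gain = H(0) = 9/(2 × 4) = 9/8 = 1.125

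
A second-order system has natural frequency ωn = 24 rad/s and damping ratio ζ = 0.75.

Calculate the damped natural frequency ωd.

ωd = ωn√(1 - ζ²) = 24√(1 - 0.75²) = 15.87 rad/s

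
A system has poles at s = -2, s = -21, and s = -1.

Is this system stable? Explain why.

All poles are in the left half-plane. System is stable.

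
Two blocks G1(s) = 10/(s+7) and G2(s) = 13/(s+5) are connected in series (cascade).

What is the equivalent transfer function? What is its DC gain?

Series: multiply transfer functions. G_eq = 10/(s+7) × 13/(s+5) = 130/((s+7)(s+5)). DC gain = 130/(7×5) = 3.7143.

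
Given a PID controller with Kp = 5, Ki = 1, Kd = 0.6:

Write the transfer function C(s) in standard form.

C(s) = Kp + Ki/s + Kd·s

Substituting values: C(s) = 5 + 1/s + 0.6s = (0.6s² + 5s + 1)/s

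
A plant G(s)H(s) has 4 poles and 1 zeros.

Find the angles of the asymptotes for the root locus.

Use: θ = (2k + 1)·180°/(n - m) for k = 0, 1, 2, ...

n - m = 4 - 1 = 3. Angles: θk = (2k + 1)·180°/3 = 60°, 180°, 300°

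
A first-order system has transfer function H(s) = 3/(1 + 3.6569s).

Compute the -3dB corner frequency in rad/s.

Corner frequency = 1/τ = 1/3.6569 = 0.273 rad/s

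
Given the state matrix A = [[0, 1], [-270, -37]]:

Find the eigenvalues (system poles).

det(A - λI) = λ² - (-37)λ + 270 = (λ - (-10))(λ - (-27)). Eigenvalues: -10, -27.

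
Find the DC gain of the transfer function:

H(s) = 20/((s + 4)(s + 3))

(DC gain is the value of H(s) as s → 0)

DC gain = H(0) = 20/(4 × 3) = 20/12 = 1.6667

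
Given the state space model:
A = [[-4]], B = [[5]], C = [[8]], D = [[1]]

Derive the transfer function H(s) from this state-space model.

(sI - A)⁻¹ = 1/(s + 4). H(s) = 8×5/(s + 4) + 1 = (s + 44)/(s + 4).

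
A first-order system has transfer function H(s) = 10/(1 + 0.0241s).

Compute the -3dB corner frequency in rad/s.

Corner frequency = 1/τ = 1/0.0241 = 41.494 rad/s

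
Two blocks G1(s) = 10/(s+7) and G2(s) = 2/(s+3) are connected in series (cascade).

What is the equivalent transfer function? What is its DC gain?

Series: multiply transfer functions. G_eq = 10/(s+7) × 2/(s+3) = 20/((s+7)(s+3)). DC gain = 20/(7×3) = 0.9524.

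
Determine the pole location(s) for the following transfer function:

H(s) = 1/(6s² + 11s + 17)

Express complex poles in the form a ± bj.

Discriminant = 11² - 4×6×17 = 121 - 408 = -287 < 0, so the poles are a complex conjugate pair s = (-11 ± j√287)/(2×6). Real part = -11/(2×6) = -11/12 ≈ -0.9167; imaginary part = ±√287/(2×6) ≈ 1.4118. Poles: s = -0.9167 ± 1.4118j.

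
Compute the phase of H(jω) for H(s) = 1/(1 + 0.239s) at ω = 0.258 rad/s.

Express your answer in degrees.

Phase = -arctan(ωτ) = -arctan(0.258 × 0.239) = -3.5°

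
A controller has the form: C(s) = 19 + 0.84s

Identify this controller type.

This is a Proportional-Derivative (PD) controller.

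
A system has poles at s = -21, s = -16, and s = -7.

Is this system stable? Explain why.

All poles are in the left half-plane. System is stable.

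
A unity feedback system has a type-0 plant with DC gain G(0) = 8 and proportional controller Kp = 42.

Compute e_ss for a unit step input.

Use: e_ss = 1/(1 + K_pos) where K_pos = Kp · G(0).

K_pos = Kp · G(0) = 42 × 8 = 336. e_ss = 1/(1 + 336) = 0.0030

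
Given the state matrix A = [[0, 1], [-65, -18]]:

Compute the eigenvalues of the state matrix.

det(A - λI) = λ² - (-18)λ + 65 = (λ - (-13))(λ - (-5)). Eigenvalues: -13, -5.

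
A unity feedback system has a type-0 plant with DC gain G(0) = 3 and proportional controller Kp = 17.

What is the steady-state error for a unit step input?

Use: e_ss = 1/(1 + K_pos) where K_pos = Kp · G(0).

K_pos = Kp · G(0) = 17 × 3 = 51. e_ss = 1/(1 + 51) = 0.0192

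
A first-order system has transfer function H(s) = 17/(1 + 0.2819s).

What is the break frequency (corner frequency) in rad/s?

Corner frequency = 1/τ = 1/0.2819 = 3.547 rad/s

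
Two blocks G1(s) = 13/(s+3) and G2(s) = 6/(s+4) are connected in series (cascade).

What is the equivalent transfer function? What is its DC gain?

Series: multiply transfer functions. G_eq = 13/(s+3) × 6/(s+4) = 78/((s+3)(s+4)). DC gain = 78/(3×4) = 6.5.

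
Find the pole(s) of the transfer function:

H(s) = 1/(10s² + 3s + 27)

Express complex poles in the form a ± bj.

Discriminant = 3² - 4×10×27 = 9 - 1080 = -1071 < 0, so the poles are a complex conjugate pair s = (-3 ± j√1071)/(2×10). Real part = -3/(2×10) = -3/20 = -0.15; imaginary part = ±√1071/(2×10) ≈ 1.6363. Poles: s = -0.15 ± 1.6363j.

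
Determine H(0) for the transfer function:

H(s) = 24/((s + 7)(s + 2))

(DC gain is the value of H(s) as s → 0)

DC gain = H(0) = 24/(7 × 2) = 24/14 = 1.7143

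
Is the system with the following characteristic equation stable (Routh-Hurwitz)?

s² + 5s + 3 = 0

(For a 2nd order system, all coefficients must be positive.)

Coefficients: 1, 5, 3. All positive, so system is stable.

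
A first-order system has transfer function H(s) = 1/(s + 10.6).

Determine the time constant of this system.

For H(s) = 1/(s + 1/τ), the pole is at -1/τ = -10.6, so τ = 1/10.6 = 0.0943 s.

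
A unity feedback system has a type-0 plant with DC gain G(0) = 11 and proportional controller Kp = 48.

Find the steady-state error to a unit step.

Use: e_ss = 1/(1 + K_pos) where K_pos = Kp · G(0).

K_pos = Kp · G(0) = 48 × 11 = 528. e_ss = 1/(1 + 528) = 0.0019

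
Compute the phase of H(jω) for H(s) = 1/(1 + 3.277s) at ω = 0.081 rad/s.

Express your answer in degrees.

Phase = -arctan(ωτ) = -arctan(0.081 × 3.277) = -14.9°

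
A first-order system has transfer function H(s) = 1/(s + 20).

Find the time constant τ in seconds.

For H(s) = 1/(s + 1/τ), the pole is at -1/τ = -20, so τ = 1/20 = 0.05 s.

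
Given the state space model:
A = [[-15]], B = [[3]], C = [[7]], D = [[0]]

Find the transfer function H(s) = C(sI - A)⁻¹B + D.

(sI - A)⁻¹ = 1/(s + 15). H(s) = 7 × 3/(s + 15) + 0 = 21/(s + 15).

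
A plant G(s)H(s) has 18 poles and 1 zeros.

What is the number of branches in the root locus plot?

Root locus has n branches where n = number of poles = 18.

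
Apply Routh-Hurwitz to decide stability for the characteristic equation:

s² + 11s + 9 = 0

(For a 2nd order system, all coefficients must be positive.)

Coefficients: 1, 11, 9. All positive, so system is stable.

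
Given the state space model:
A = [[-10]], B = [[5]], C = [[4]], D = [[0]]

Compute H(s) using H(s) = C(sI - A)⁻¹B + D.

(sI - A)⁻¹ = 1/(s + 10). H(s) = 4 × 5/(s + 10) + 0 = 20/(s + 10).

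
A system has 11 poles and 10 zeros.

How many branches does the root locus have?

Root locus has n branches where n = number of poles = 11.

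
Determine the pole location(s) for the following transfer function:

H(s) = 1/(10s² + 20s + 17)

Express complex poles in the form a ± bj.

Discriminant = 20² - 4×10×17 = 400 - 680 = -280 < 0, so the poles are a complex conjugate pair s = (-20 ± j√280)/(2×10). Real part = -20/(2×10) = -20/20 = -1; imaginary part = ±√280/(2×10) ≈ 0.8367. Poles: s = -1 ± 0.8367j.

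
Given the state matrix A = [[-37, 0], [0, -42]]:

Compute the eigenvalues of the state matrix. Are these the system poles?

For diagonal matrix, eigenvalues are diagonal entries: λ₁ = -37, λ₂ = -42. Eigenvalues of A = system poles.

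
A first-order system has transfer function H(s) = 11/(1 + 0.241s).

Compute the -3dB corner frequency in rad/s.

Corner frequency = 1/τ = 1/0.241 = 4.149 rad/s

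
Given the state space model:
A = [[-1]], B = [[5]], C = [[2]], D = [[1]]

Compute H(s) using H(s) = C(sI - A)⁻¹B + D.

(sI - A)⁻¹ = 1/(s + 1). H(s) = 2×5/(s + 1) + 1 = (s + 11)/(s + 1).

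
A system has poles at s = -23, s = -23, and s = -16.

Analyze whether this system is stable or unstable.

All poles are in the left half-plane. System is stable.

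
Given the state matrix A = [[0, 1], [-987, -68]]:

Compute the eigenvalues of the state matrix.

det(A - λI) = λ² - (-68)λ + 987 = (λ - (-47))(λ - (-21)). Eigenvalues: -47, -21.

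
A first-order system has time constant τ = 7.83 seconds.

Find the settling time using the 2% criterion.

For first-order system, 2% settling time ≈ 4τ = 4 × 7.83 = 31.32 s.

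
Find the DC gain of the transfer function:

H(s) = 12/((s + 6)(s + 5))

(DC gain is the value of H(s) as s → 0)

DC gain = H(0) = 12/(6 × 5) = 12/30 = 0.4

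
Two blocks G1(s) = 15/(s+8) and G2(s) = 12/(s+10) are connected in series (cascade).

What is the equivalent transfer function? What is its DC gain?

Series: multiply transfer functions. G_eq = 15/(s+8) × 12/(s+10) = 180/((s+8)(s+10)). DC gain = 180/(8×10) = 2.25.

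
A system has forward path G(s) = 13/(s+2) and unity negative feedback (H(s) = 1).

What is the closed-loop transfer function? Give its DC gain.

T(s) = G/(1+GH) = [13/(s+2)] / [1 + 13/(s+2)] = 13/(s+2+13) = 13/(s+15). DC gain = 13/15 = 0.8667.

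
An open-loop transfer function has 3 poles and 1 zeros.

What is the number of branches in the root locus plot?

Root locus has n branches where n = number of poles = 3.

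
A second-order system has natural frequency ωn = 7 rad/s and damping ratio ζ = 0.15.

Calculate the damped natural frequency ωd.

ωd = ωn√(1 - ζ²) = 7√(1 - 0.15²) = 6.92 rad/s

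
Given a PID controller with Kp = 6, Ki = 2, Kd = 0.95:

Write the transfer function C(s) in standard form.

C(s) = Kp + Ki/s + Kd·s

Substituting values: C(s) = 6 + 2/s + 0.95s = (0.95s² + 6s + 2)/s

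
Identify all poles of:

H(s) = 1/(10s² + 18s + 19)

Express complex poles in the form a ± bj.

Discriminant = 18² - 4×10×19 = 324 - 760 = -436 < 0, so the poles are a complex conjugate pair s = (-18 ± j√436)/(2×10). Real part = -18/(2×10) = -18/20 = -0.9; imaginary part = ±√436/(2×10) ≈ 1.0440. Poles: s = -0.9 ± 1.0440j.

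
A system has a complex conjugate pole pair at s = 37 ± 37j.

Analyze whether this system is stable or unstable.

Real part of poles is 37 (> 0, right half-plane). Unstable.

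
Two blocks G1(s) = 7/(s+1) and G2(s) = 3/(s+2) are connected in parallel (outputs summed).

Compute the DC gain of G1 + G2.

Parallel: G_eq = G1 + G2. DC gain = G1(0) + G2(0) = 7/1 + 3/2 = 7 + 1.5 = 8.5.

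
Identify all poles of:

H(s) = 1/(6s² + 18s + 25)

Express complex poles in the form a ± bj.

Discriminant = 18² - 4×6×25 = 324 - 600 = -276 < 0, so the poles are a complex conjugate pair s = (-18 ± j√276)/(2×6). Real part = -18/(2×6) = -18/12 = -1.5; imaginary part = ±√276/(2×6) ≈ 1.3844. Poles: s = -1.5 ± 1.3844j.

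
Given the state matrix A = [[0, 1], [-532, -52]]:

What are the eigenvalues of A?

det(A - λI) = λ² - (-52)λ + 532 = (λ - (-14))(λ - (-38)). Eigenvalues: -14, -38.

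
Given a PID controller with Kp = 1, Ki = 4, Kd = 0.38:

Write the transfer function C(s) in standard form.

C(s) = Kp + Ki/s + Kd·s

Substituting values: C(s) = 1 + 4/s + 0.38s = (0.38s² + s + 4)/s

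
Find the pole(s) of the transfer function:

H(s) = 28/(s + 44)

Pole is where denominator = 0: s + 44 = 0, so s = -44.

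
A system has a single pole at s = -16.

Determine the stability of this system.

Pole at s = -16 is in the left half-plane. Stable.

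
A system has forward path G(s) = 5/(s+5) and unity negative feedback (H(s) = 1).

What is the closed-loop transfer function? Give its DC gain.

T(s) = G/(1+GH) = [5/(s+5)] / [1 + 5/(s+5)] = 5/(s+5+5) = 5/(s+10). DC gain = 5/10 = 0.5.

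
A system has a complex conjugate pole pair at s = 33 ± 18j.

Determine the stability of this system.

Real part of poles is 33 (> 0, right half-plane). Unstable.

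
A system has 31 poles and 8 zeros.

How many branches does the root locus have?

Root locus has n branches where n = number of poles = 31.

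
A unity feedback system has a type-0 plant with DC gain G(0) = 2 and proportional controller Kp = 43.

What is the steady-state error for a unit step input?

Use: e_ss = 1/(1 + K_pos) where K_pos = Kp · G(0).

K_pos = Kp · G(0) = 43 × 2 = 86. e_ss = 1/(1 + 86) = 0.0115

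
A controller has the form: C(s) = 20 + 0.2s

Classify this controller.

This is a Proportional-Derivative (PD) controller.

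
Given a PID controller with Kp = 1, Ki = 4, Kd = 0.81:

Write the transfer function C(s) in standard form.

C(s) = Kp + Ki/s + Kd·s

Substituting values: C(s) = 1 + 4/s + 0.81s = (0.81s² + s + 4)/s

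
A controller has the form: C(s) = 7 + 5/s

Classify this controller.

This is a Proportional-Integral (PI) controller.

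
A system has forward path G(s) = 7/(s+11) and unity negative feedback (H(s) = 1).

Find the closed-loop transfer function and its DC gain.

T(s) = G/(1+GH) = [7/(s+11)] / [1 + 7/(s+11)] = 7/(s+11+7) = 7/(s+18). DC gain = 7/18 = 0.3889.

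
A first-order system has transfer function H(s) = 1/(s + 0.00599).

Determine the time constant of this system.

For H(s) = 1/(s + 1/τ), the pole is at -1/τ = -0.00599, so τ = 1/0.00599 = 166.9 s.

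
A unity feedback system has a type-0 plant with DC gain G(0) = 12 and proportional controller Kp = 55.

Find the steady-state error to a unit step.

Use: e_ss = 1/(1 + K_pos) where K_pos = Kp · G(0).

K_pos = Kp · G(0) = 55 × 12 = 660. e_ss = 1/(1 + 660) = 0.0015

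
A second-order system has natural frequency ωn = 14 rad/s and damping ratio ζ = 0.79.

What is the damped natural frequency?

ωd = ωn√(1 - ζ²) = 14√(1 - 0.79²) = 8.58 rad/s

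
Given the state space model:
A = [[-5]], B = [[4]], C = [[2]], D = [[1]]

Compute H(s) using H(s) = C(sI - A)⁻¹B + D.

(sI - A)⁻¹ = 1/(s + 5). H(s) = 2×4/(s + 5) + 1 = (s + 13)/(s + 5).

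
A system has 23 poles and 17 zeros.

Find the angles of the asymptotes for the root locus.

n - m = 23 - 17 = 6. Angles: θk = (2k + 1)·180°/6 = 30°, 90°, 150°, 210°, 270°, 330°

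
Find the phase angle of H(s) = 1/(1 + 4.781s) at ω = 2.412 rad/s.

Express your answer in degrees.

Phase = -arctan(ωτ) = -arctan(2.412 × 4.781) = -85.0°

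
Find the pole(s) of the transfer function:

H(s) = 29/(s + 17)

Pole is where denominator = 0: s + 17 = 0, so s = -17.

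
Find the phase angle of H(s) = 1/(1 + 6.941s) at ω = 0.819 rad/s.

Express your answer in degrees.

Phase = -arctan(ωτ) = -arctan(0.819 × 6.941) = -80.0°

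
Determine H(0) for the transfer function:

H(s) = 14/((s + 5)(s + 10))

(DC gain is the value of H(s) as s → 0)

DC gain = H(0) = 14/(5 × 10) = 14/50 = 0.28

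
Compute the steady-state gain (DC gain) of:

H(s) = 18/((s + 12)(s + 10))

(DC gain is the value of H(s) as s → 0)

DC gain = H(0) = 18/(12 × 10) = 18/120 = 0.15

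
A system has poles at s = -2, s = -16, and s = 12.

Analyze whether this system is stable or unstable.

Pole(s) at s = 12 are not in the left half-plane. System is unstable.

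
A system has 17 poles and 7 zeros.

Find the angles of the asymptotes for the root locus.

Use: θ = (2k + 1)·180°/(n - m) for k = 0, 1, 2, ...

n - m = 17 - 7 = 10. Angles: θk = (2k + 1)·180°/10 = 18°, 54°, 90°, 126°, 162°, 198°, 234°, 270°, 306°, 342°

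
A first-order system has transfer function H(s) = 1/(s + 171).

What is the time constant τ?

For H(s) = 1/(s + 1/τ), the pole is at -1/τ = -171, so τ = 1/171 = 0.0058 s.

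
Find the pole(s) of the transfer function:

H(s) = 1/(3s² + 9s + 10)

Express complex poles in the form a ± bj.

Discriminant = 9² - 4×3×10 = 81 - 120 = -39 < 0, so the poles are a complex conjugate pair s = (-9 ± j√39)/(2×3). Real part = -9/(2×3) = -9/6 = -1.5; imaginary part = ±√39/(2×3) ≈ 1.0408. Poles: s = -1.5 ± 1.0408j.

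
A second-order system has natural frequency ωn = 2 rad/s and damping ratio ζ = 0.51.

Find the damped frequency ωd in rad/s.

ωd = ωn√(1 - ζ²) = 2√(1 - 0.51²) = 1.72 rad/s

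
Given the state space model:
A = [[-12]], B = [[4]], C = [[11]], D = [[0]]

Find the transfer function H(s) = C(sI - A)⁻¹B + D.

(sI - A)⁻¹ = 1/(s + 12). H(s) = 11 × 4/(s + 12) + 0 = 44/(s + 12).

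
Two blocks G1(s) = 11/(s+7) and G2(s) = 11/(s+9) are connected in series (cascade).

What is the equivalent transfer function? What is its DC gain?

Series: multiply transfer functions. G_eq = 11/(s+7) × 11/(s+9) = 121/((s+7)(s+9)). DC gain = 121/(7×9) = 1.9206.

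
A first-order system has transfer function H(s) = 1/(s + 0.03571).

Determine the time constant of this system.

For H(s) = 1/(s + 1/τ), the pole is at -1/τ = -0.03571, so τ = 1/0.03571 = 28 s.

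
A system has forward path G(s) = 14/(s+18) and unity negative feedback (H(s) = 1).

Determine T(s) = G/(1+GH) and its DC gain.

T(s) = G/(1+GH) = [14/(s+18)] / [1 + 14/(s+18)] = 14/(s+18+14) = 14/(s+32). DC gain = 14/32 = 0.4375.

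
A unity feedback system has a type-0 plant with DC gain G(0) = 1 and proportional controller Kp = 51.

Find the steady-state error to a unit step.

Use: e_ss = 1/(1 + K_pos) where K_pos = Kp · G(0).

K_pos = Kp · G(0) = 51 × 1 = 51. e_ss = 1/(1 + 51) = 0.0192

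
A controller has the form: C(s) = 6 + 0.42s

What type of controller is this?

This is a Proportional-Derivative (PD) controller.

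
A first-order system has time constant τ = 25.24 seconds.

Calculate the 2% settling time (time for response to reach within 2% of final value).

For first-order system, 2% settling time ≈ 4τ = 4 × 25.24 = 100.96 s.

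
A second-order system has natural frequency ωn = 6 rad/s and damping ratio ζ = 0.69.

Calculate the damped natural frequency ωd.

ωd = ωn√(1 - ζ²) = 6√(1 - 0.69²) = 4.34 rad/s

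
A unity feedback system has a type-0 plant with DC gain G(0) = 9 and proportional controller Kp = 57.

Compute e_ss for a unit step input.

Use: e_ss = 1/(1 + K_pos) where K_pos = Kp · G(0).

K_pos = Kp · G(0) = 57 × 9 = 513. e_ss = 1/(1 + 513) = 0.0019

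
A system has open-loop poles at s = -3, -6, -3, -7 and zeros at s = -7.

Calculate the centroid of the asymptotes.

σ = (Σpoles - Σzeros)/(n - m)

σ = (Σpoles - Σzeros)/(n - m) = (-19 - (-7))/(4 - 1) = -12/3 = -4.0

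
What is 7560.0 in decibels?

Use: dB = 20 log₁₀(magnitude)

dB = 20 log₁₀(7560.0) = 77.6 dB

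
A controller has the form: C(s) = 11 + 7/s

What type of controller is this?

This is a Proportional-Integral (PI) controller.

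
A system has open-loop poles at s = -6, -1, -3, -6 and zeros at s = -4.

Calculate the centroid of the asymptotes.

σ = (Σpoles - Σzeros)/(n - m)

σ = (Σpoles - Σzeros)/(n - m) = (-16 - (-4))/(4 - 1) = -12/3 = -4.0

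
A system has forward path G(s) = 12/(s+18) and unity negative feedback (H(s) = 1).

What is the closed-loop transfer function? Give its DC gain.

T(s) = G/(1+GH) = [12/(s+18)] / [1 + 12/(s+18)] = 12/(s+18+12) = 12/(s+30). DC gain = 12/30 = 0.4.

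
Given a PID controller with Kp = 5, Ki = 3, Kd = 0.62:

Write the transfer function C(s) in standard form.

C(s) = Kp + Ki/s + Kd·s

Substituting values: C(s) = 5 + 3/s + 0.62s = (0.62s² + 5s + 3)/s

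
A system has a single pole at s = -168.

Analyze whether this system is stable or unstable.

Pole at s = -168 is in the left half-plane. Stable.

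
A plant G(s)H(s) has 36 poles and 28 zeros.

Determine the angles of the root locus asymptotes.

n - m = 36 - 28 = 8. Angles: θk = (2k + 1)·180°/8 = 22.5°, 67.5°, 112.5°, 157.5°, 202.5°, 247.5°, 292.5°, 337.5°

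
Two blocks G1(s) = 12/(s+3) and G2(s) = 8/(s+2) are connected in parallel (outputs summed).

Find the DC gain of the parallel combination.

Parallel: G_eq = G1 + G2. DC gain = G1(0) + G2(0) = 12/3 + 8/2 = 4 + 4 = 8.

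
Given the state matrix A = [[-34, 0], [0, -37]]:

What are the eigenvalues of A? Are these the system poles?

For diagonal matrix, eigenvalues are diagonal entries: λ₁ = -34, λ₂ = -37. Eigenvalues of A = system poles.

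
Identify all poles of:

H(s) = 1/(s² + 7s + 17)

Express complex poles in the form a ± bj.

Discriminant = 7² - 4×1×17 = 49 - 68 = -19 < 0, so the poles are a complex conjugate pair s = (-7 ± j√19)/(2×1). Real part = -7/(2×1) = -7/2 = -3.5; imaginary part = ±√19/(2×1) ≈ 2.1794. Poles: s = -3.5 ± 2.1794j.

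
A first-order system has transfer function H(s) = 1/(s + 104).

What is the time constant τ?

For H(s) = 1/(s + 1/τ), the pole is at -1/τ = -104, so τ = 1/104 = 0.0096 s.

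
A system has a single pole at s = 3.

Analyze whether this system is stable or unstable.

Pole at s = 3 is in the right half-plane. Unstable.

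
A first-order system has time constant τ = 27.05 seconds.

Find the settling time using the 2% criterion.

For first-order system, 2% settling time ≈ 4τ = 4 × 27.05 = 108.2 s.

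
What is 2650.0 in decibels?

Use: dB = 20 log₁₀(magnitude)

dB = 20 log₁₀(2650.0) = 68.5 dB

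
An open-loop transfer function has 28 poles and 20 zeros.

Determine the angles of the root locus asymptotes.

n - m = 28 - 20 = 8. Angles: θk = (2k + 1)·180°/8 = 22.5°, 67.5°, 112.5°, 157.5°, 202.5°, 247.5°, 292.5°, 337.5°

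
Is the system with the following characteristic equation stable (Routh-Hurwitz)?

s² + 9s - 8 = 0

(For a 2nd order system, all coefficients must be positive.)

Coefficients: 1, 9, -8. c=-8 not positive, so system is unstable.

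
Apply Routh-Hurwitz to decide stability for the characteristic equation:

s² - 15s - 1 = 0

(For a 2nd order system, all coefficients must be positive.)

Coefficients: 1, -15, -1. b=-15, c=-1 not positive, so system is unstable.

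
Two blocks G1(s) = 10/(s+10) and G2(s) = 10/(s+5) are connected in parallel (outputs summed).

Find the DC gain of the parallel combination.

Parallel: G_eq = G1 + G2. DC gain = G1(0) + G2(0) = 10/10 + 10/5 = 1 + 2 = 3.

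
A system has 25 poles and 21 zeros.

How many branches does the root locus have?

Root locus has n branches where n = number of poles = 25.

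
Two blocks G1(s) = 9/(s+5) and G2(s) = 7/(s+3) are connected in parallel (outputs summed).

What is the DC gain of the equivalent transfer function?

Parallel: G_eq = G1 + G2. DC gain = G1(0) + G2(0) = 9/5 + 7/3 = 1.8 + 2.3333 = 4.1333.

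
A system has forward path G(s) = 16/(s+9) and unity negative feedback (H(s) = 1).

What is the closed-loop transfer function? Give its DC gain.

T(s) = G/(1+GH) = [16/(s+9)] / [1 + 16/(s+9)] = 16/(s+9+16) = 16/(s+25). DC gain = 16/25 = 0.64.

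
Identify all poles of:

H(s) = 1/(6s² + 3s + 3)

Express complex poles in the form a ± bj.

Discriminant = 3² - 4×6×3 = 9 - 72 = -63 < 0, so the poles are a complex conjugate pair s = (-3 ± j√63)/(2×6). Real part = -3/(2×6) = -3/12 = -0.25; imaginary part = ±√63/(2×6) ≈ 0.6614. Poles: s = -0.25 ± 0.6614j.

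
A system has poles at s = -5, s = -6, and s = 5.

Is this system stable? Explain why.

Pole(s) at s = 5 are not in the left half-plane. System is unstable.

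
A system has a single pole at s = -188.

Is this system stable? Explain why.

Pole at s = -188 is in the left half-plane. Stable.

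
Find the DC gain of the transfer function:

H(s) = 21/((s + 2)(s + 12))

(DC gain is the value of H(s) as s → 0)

DC gain = H(0) = 21/(2 × 12) = 21/24 = 0.875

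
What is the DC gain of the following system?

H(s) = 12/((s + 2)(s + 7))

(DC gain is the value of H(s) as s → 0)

DC gain = H(0) = 12/(2 × 7) = 12/14 = 0.8571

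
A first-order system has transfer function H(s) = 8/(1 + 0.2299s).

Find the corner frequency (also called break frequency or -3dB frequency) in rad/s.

Corner frequency = 1/τ = 1/0.2299 = 4.35 rad/s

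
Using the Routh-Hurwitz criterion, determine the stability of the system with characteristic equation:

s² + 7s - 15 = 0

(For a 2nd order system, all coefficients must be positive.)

Coefficients: 1, 7, -15. c=-15 not positive, so system is unstable.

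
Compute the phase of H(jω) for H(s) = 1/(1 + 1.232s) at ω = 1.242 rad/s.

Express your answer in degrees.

Phase = -arctan(ωτ) = -arctan(1.242 × 1.232) = -56.8°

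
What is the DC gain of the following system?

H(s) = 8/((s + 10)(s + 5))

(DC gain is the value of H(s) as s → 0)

DC gain = H(0) = 8/(10 × 5) = 8/50 = 0.16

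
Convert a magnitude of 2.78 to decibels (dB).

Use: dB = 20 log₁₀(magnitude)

dB = 20 log₁₀(2.78) = 8.9 dB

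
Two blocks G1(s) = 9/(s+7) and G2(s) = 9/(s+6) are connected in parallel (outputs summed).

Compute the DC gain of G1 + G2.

Parallel: G_eq = G1 + G2. DC gain = G1(0) + G2(0) = 9/7 + 9/6 = 1.2857 + 1.5 = 2.7857.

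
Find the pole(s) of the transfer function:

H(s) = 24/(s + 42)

Pole is where denominator = 0: s + 42 = 0, so s = -42.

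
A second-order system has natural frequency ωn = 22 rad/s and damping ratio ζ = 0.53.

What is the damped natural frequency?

ωd = ωn√(1 - ζ²) = 22√(1 - 0.53²) = 18.66 rad/s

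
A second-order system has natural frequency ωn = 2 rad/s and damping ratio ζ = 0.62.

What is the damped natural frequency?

ωd = ωn√(1 - ζ²) = 2√(1 - 0.62²) = 1.57 rad/s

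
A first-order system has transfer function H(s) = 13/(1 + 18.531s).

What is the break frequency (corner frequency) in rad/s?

Corner frequency = 1/τ = 1/18.531 = 0.054 rad/s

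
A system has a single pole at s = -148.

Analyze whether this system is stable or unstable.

Pole at s = -148 is in the left half-plane. Stable.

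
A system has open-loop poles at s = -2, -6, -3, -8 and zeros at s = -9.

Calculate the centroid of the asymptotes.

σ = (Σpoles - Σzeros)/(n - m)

σ = (Σpoles - Σzeros)/(n - m) = (-19 - (-9))/(4 - 1) = -10/3 = -3.33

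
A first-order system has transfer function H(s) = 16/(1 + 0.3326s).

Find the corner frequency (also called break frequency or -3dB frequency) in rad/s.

Corner frequency = 1/τ = 1/0.3326 = 3.007 rad/s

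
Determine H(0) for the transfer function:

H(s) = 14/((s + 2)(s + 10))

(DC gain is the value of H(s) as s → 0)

DC gain = H(0) = 14/(2 × 10) = 14/20 = 0.7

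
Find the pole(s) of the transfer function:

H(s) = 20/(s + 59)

Pole is where denominator = 0: s + 59 = 0, so s = -59.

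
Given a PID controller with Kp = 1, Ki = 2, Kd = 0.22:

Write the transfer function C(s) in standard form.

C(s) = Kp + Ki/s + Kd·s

Substituting values: C(s) = 1 + 2/s + 0.22s = (0.22s² + s + 2)/s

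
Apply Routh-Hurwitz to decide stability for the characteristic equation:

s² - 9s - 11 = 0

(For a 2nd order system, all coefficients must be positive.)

Coefficients: 1, -9, -11. b=-9, c=-11 not positive, so system is unstable.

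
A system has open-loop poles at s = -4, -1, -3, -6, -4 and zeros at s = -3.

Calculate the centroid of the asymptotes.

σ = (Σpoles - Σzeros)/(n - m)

σ = (Σpoles - Σzeros)/(n - m) = (-18 - (-3))/(5 - 1) = -15/4 = -3.75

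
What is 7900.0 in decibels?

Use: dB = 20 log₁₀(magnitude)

dB = 20 log₁₀(7900.0) = 78.0 dB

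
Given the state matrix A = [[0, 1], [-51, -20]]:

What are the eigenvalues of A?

det(A - λI) = λ² - (-20)λ + 51 = (λ - (-17))(λ - (-3)). Eigenvalues: -17, -3.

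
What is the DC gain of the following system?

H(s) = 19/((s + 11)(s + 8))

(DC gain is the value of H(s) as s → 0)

DC gain = H(0) = 19/(11 × 8) = 19/88 = 0.2159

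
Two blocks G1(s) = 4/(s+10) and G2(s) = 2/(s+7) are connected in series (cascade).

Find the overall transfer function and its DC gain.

Series: multiply transfer functions. G_eq = 4/(s+10) × 2/(s+7) = 8/((s+10)(s+7)). DC gain = 8/(10×7) = 0.1143.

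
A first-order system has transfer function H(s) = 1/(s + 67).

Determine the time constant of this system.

For H(s) = 1/(s + 1/τ), the pole is at -1/τ = -67, so τ = 1/67 = 0.0149 s.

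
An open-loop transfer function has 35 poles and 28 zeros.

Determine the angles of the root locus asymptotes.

n - m = 35 - 28 = 7. Angles: θk = (2k + 1)·180°/7 = 25.71°, 77.14°, 128.57°, 180°, 231.43°, 282.86°, 334.29°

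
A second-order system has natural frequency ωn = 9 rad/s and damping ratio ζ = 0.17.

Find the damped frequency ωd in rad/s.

ωd = ωn√(1 - ζ²) = 9√(1 - 0.17²) = 8.87 rad/s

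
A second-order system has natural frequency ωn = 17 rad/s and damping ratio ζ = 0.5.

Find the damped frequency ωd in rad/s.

ωd = ωn√(1 - ζ²) = 17√(1 - 0.5²) = 14.72 rad/s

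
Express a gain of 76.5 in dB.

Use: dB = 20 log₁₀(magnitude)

dB = 20 log₁₀(76.5) = 37.7 dB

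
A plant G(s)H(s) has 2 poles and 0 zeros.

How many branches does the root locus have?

Root locus has n branches where n = number of poles = 2.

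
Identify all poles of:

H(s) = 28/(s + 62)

Pole is where denominator = 0: s + 62 = 0, so s = -62.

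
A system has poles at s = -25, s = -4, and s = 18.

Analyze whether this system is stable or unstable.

Pole(s) at s = 18 are not in the left half-plane. System is unstable.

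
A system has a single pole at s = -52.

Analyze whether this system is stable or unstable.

Pole at s = -52 is in the left half-plane. Stable.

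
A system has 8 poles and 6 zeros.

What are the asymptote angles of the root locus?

n - m = 8 - 6 = 2. Angles: θk = (2k + 1)·180°/2 = 90°, 270°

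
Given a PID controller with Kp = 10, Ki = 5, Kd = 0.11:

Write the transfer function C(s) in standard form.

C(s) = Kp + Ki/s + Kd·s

Substituting values: C(s) = 10 + 5/s + 0.11s = (0.11s² + 10s + 5)/s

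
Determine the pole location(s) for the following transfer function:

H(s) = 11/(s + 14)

Pole is where denominator = 0: s + 14 = 0, so s = -14.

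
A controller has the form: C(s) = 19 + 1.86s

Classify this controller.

This is a Proportional-Derivative (PD) controller.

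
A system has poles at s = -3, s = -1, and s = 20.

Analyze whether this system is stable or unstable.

Pole(s) at s = 20 are not in the left half-plane. System is unstable.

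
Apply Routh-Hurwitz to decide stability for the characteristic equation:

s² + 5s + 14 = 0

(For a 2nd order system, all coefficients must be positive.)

Coefficients: 1, 5, 14. All positive, so system is stable.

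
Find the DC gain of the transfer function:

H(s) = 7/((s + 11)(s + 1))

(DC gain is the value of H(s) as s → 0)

DC gain = H(0) = 7/(11 × 1) = 7/11 = 0.6364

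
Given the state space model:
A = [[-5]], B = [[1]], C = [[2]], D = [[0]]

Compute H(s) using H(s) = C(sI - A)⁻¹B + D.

(sI - A)⁻¹ = 1/(s + 5). H(s) = 2 × 1/(s + 5) + 0 = 2/(s + 5).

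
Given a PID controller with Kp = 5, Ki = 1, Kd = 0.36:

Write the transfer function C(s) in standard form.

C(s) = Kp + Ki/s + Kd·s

Substituting values: C(s) = 5 + 1/s + 0.36s = (0.36s² + 5s + 1)/s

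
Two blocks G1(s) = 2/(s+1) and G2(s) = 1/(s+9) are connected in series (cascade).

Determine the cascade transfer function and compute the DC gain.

Series: multiply transfer functions. G_eq = 2/(s+1) × 1/(s+9) = 2/((s+1)(s+9)). DC gain = 2/(1×9) = 0.2222.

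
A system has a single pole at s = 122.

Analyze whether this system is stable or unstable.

Pole at s = 122 is in the right half-plane. Unstable.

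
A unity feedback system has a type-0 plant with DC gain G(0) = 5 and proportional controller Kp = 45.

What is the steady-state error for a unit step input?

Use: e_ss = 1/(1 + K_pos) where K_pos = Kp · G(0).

K_pos = Kp · G(0) = 45 × 5 = 225. e_ss = 1/(1 + 225) = 0.0044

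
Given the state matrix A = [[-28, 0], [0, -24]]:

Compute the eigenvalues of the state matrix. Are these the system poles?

For diagonal matrix, eigenvalues are diagonal entries: λ₁ = -28, λ₂ = -24. Eigenvalues of A = system poles.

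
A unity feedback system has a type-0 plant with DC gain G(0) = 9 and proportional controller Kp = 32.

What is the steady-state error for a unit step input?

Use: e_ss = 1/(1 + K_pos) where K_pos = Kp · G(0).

K_pos = Kp · G(0) = 32 × 9 = 288. e_ss = 1/(1 + 288) = 0.0035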